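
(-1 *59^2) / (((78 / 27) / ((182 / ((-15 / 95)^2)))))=-8796487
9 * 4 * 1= 36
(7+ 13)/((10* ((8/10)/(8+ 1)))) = 45/2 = 22.50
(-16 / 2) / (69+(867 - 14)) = -4 / 461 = -0.01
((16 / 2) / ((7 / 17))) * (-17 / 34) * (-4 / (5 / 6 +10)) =1632 / 455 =3.59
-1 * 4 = -4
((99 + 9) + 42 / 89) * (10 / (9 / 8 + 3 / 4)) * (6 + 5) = 6363.69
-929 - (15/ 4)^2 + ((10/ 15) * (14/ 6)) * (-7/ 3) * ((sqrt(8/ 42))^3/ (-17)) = -15089/ 16 + 16 * sqrt(21)/ 4131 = -943.04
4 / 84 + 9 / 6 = 65 / 42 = 1.55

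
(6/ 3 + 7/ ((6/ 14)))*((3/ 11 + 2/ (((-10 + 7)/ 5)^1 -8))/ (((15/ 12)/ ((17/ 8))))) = 323/ 258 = 1.25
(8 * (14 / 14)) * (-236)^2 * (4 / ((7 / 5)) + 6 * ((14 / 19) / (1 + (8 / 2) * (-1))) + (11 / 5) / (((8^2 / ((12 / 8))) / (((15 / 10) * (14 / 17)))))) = 7289523809 / 11305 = 644805.29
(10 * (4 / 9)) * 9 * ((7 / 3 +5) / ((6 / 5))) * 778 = 1711600 / 9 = 190177.78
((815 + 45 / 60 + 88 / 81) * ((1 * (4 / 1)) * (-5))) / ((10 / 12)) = -529310 / 27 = -19604.07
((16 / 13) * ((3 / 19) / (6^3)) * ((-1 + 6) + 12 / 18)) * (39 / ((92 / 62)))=527 / 3933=0.13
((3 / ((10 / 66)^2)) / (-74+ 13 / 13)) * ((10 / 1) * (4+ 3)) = -45738 / 365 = -125.31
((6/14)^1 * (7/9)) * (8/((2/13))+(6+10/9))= 532/27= 19.70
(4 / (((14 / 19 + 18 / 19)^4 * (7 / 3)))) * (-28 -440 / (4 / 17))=-371023887 / 917504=-404.38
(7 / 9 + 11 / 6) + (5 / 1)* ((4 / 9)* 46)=629 / 6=104.83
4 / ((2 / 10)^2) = 100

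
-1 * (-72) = 72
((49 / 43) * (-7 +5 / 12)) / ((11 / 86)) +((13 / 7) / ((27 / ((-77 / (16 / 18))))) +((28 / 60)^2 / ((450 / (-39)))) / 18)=-863524639 / 13365000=-64.61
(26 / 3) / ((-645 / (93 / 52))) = -31 / 1290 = -0.02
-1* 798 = -798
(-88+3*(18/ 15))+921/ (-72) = -11663/ 120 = -97.19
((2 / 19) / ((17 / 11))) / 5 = 0.01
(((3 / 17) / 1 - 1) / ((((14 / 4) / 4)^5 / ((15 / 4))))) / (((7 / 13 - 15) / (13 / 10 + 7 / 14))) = 1437696 / 1918399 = 0.75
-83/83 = -1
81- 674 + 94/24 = -7069/12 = -589.08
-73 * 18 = -1314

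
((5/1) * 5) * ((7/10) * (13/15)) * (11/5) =1001/30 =33.37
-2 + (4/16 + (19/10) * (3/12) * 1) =-51/40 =-1.28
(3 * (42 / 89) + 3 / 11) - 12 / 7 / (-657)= 1.69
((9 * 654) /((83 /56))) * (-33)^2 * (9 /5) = 3230566416 /415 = 7784497.39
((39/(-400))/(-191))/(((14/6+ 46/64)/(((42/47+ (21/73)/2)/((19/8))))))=6663384/91204300175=0.00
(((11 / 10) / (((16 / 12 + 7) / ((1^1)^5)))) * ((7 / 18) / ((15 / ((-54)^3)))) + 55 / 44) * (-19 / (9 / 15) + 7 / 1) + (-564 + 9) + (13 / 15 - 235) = 46771229 / 3750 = 12472.33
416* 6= 2496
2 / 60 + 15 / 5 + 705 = 708.03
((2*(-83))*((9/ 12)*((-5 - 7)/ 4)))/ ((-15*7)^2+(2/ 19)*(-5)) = 14193/ 418930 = 0.03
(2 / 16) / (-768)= -1 / 6144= -0.00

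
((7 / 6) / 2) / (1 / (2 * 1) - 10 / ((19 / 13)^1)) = -133 / 1446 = -0.09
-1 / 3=-0.33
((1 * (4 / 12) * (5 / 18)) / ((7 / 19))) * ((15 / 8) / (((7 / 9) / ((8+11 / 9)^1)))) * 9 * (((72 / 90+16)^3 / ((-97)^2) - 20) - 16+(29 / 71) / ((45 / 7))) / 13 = -3230313573701 / 23568415920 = -137.06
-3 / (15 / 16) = -16 / 5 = -3.20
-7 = -7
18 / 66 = 3 / 11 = 0.27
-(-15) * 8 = 120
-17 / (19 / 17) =-289 / 19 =-15.21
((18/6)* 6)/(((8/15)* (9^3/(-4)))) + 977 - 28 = 25618/27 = 948.81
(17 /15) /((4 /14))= 119 /30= 3.97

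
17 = 17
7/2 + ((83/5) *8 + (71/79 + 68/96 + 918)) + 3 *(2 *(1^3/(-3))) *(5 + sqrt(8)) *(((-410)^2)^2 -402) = -2678821379880401/9480 -113030438392 *sqrt(2) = -442425273859.04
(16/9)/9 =16/81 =0.20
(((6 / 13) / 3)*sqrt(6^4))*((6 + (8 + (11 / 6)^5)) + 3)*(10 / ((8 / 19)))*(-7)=-195006595 / 5616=-34723.40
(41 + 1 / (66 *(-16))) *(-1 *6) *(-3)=129885 / 176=737.98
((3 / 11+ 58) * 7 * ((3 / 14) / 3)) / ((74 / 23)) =9.06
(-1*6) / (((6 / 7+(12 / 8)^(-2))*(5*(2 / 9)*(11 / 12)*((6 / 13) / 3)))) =-66339 / 2255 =-29.42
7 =7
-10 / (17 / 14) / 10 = -14 / 17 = -0.82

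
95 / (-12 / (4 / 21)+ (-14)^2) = 5 / 7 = 0.71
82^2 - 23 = 6701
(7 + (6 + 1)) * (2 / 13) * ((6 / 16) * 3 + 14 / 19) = 1981 / 494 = 4.01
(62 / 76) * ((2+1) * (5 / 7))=465 / 266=1.75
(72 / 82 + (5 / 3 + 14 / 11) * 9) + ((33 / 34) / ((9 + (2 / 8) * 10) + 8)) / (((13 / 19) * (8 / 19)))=285114689 / 10365784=27.51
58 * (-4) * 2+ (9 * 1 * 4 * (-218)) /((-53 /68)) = 509072 /53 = 9605.13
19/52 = 0.37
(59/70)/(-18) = -59/1260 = -0.05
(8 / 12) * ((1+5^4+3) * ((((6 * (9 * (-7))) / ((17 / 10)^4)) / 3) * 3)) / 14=-6660000 / 4913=-1355.59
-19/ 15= -1.27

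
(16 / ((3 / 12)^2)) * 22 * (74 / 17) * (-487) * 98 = -19890669568 / 17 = -1170039386.35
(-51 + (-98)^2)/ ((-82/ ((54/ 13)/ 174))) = -2097/ 754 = -2.78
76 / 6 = 38 / 3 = 12.67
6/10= 3/5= 0.60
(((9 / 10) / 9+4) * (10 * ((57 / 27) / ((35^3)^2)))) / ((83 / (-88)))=-68552 / 1373184421875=-0.00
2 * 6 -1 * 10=2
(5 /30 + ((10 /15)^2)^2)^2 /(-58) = -3481 /1522152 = -0.00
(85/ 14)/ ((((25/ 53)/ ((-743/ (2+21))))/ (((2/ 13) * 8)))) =-5355544/ 10465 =-511.76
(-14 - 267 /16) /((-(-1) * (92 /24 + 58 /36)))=-4419 /784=-5.64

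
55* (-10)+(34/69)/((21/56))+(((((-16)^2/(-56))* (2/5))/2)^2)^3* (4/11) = -548.47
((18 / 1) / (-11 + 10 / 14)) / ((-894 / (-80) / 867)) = -20230 / 149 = -135.77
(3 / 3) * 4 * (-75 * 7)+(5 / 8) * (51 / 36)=-2099.11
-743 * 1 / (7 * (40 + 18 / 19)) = -14117 / 5446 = -2.59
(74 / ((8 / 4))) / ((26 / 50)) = 925 / 13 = 71.15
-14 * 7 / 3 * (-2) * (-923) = -180908 / 3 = -60302.67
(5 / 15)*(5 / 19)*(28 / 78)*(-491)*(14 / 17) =-481180 / 37791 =-12.73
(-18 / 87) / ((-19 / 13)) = 78 / 551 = 0.14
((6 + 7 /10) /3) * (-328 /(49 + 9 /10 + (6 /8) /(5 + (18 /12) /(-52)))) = -11361592 /776289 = -14.64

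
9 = 9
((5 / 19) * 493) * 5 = 12325 / 19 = 648.68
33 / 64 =0.52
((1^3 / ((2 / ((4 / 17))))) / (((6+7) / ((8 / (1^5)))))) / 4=4 / 221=0.02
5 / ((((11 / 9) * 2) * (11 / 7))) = 315 / 242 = 1.30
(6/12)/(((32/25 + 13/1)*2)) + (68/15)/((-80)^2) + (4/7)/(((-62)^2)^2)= 16014811661/879191992000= 0.02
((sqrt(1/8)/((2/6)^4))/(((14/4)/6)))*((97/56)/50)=23571*sqrt(2)/19600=1.70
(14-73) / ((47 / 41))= -2419 / 47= -51.47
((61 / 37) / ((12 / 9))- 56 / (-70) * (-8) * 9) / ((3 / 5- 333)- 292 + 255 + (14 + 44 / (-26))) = 180739 / 1145076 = 0.16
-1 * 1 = -1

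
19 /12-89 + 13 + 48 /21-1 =-6143 /84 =-73.13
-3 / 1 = -3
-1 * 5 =-5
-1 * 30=-30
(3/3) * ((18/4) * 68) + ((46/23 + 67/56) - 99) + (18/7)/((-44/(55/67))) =788477/3752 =210.15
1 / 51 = 0.02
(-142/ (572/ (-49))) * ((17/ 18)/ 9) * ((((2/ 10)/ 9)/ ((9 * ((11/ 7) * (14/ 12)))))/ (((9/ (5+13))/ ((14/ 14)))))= 59143/ 17200755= 0.00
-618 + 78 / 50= -15411 / 25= -616.44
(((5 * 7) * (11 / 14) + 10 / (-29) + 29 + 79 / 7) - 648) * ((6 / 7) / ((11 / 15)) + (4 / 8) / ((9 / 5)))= -157530845 / 187572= -839.84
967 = 967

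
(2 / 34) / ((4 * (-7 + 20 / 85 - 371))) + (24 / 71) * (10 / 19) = 324409 / 1823848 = 0.18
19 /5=3.80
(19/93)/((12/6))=19/186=0.10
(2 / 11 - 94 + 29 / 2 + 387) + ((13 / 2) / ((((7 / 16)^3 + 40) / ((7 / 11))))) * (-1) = 307.58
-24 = -24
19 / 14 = 1.36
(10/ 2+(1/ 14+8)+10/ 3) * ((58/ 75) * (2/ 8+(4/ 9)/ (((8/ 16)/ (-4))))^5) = -68116760683517/ 13604889600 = -5006.79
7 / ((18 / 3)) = 7 / 6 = 1.17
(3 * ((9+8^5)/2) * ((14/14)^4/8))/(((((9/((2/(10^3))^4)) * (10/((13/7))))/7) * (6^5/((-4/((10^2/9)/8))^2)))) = 426101/28125000000000000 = 0.00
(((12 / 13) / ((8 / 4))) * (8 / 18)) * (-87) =-232 / 13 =-17.85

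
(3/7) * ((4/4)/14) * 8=12/49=0.24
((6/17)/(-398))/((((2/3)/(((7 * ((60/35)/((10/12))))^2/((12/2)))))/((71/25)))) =-276048/2114375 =-0.13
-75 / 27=-25 / 9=-2.78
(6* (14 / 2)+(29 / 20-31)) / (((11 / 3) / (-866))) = -323451 / 110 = -2940.46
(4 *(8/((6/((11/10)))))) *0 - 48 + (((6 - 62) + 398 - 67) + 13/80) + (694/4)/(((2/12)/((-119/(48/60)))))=-12369727/80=-154621.59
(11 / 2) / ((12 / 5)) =55 / 24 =2.29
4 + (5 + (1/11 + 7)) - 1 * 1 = 166/11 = 15.09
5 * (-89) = -445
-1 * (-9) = 9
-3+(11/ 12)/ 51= -2.98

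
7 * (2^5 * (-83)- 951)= -25249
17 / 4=4.25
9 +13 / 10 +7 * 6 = 523 / 10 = 52.30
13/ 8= 1.62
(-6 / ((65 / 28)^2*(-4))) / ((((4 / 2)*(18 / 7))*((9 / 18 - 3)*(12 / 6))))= -686 / 63375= -0.01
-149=-149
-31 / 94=-0.33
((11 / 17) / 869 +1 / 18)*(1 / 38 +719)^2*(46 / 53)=25262.78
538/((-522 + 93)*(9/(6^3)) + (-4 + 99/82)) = -176464/6779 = -26.03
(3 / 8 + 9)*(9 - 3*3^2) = -675 / 4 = -168.75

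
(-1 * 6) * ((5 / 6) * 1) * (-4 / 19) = 20 / 19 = 1.05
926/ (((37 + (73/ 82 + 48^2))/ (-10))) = -151864/ 38407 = -3.95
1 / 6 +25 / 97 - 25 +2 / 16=-56921 / 2328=-24.45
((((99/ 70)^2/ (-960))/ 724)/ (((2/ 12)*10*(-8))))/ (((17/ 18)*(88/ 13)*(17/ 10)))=104247/ 5249312768000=0.00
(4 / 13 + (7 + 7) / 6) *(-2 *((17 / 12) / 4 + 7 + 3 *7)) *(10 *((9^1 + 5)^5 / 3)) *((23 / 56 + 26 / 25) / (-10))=38951152.53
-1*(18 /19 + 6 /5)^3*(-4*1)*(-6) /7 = -33.95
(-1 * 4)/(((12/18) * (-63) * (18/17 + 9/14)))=68/1215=0.06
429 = 429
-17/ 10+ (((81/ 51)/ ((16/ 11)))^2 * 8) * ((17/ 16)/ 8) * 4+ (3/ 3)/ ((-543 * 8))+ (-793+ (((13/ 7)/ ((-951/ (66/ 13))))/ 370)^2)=-1257859404649887435481/ 1592966962782182400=-789.63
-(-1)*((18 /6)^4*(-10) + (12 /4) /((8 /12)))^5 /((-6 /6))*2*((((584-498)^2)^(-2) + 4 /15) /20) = 791425926751305641332743 /87521305600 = 9042665912325.07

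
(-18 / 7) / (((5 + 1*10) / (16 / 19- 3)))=246 / 665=0.37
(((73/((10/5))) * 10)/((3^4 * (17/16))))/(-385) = -1168/106029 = -0.01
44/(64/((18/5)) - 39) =-396/191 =-2.07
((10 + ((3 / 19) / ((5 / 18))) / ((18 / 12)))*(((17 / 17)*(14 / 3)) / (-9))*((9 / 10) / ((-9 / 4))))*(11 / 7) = 43384 / 12825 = 3.38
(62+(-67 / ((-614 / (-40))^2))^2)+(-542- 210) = -6128464820690 / 8882874001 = -689.92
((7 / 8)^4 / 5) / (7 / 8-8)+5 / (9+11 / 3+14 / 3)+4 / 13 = 1099667 / 1896960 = 0.58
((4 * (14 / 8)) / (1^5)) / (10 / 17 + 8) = 119 / 146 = 0.82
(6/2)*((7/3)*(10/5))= 14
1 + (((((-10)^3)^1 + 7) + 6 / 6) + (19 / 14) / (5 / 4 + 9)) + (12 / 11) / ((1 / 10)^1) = -979.96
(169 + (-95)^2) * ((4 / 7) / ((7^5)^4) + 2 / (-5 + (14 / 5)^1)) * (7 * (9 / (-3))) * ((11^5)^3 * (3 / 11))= 15955512414556527318556387781438417676 / 79792266297612001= 199963143734320015244.77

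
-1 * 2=-2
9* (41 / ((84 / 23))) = 2829 / 28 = 101.04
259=259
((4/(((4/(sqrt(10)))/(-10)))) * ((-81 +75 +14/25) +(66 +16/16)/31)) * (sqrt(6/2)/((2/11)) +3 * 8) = 27951 * sqrt(30)/155 +121968 * sqrt(10)/155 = 3476.07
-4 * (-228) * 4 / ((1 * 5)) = 3648 / 5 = 729.60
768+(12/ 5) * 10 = 792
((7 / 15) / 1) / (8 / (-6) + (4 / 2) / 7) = -49 / 110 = -0.45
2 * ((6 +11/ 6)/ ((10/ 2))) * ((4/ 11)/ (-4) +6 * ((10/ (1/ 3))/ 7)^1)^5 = 1405184285062871371/ 40601762355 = 34608948.07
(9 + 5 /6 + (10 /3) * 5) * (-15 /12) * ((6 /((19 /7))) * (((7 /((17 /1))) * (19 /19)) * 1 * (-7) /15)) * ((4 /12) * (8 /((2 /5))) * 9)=272685 /323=844.23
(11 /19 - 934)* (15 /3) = -88675 /19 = -4667.11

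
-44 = -44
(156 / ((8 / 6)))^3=1601613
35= 35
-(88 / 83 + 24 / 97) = -10528 / 8051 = -1.31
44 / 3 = 14.67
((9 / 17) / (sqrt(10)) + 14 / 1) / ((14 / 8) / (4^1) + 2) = 5.81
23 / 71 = 0.32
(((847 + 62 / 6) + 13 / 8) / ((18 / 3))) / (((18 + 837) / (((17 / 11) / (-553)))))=-527 / 1126224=-0.00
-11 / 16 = -0.69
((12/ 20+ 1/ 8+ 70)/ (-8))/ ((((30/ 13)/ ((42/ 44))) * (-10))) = 257439/ 704000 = 0.37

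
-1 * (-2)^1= 2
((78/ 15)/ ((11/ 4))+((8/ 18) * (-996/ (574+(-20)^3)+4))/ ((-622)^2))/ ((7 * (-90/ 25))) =-168070956289/ 2239863080301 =-0.08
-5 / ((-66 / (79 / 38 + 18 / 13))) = 8555 / 32604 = 0.26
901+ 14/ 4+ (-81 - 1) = 1645/ 2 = 822.50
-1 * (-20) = 20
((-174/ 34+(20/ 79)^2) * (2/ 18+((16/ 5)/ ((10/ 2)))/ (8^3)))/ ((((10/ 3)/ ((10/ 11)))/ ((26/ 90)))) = -5638868339/ 126043236000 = -0.04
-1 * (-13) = 13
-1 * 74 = -74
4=4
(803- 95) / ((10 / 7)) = 2478 / 5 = 495.60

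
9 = 9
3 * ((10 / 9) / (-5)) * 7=-14 / 3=-4.67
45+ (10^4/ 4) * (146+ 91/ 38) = 7049605/ 19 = 371031.84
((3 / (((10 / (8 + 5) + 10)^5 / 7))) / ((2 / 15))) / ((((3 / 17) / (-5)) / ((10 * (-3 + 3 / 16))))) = 170423487 / 196689920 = 0.87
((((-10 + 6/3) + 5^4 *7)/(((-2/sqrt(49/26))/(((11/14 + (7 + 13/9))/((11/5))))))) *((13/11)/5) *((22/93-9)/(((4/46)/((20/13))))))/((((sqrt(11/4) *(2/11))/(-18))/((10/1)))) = -216369317375 *sqrt(286)/13299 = -275143783.82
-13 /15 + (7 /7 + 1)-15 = -208 /15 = -13.87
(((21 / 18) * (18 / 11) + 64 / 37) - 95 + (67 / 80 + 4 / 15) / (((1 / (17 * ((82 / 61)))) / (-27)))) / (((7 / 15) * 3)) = -767303375 / 1390312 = -551.89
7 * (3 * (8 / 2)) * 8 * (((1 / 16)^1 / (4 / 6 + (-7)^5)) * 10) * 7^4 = -3025260 / 50419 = -60.00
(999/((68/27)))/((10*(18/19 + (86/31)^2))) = 492500007/107318960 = 4.59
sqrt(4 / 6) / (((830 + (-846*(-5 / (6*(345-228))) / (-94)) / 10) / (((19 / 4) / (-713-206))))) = -247*sqrt(6) / 118991201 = -0.00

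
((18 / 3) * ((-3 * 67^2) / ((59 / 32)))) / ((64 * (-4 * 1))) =40401 / 236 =171.19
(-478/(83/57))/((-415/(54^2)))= 79449336/34445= 2306.56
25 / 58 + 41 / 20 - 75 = -42061 / 580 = -72.52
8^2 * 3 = 192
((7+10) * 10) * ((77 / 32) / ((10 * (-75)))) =-1309 / 2400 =-0.55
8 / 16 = 1 / 2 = 0.50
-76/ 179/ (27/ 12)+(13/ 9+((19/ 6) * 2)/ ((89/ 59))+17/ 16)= 14949827/ 2294064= 6.52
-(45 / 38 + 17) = -691 / 38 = -18.18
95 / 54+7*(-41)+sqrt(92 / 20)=-15403 / 54+sqrt(115) / 5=-283.10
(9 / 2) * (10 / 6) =7.50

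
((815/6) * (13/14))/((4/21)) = 10595/16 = 662.19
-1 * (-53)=53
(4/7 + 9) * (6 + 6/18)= 1273/21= 60.62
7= 7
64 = 64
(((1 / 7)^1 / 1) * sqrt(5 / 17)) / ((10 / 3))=3 * sqrt(85) / 1190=0.02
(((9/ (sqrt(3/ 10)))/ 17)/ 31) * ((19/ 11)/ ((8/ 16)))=114 * sqrt(30)/ 5797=0.11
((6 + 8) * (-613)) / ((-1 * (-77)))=-1226 / 11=-111.45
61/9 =6.78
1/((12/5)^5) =3125/248832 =0.01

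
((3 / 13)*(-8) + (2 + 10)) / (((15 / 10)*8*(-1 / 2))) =-22 / 13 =-1.69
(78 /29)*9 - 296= -7882 /29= -271.79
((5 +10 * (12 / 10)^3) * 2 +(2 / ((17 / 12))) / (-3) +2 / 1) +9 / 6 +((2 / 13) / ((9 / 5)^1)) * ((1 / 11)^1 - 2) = 17293979 / 364650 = 47.43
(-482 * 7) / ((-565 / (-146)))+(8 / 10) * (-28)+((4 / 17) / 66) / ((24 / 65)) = -680274719 / 760716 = -894.26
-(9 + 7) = -16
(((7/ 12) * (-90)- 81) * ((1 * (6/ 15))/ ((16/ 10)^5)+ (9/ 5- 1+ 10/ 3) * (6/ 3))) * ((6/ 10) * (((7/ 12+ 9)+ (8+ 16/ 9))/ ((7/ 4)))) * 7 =-126608794703/ 2457600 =-51517.25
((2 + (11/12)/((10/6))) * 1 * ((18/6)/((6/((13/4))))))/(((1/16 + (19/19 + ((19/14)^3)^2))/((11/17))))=3058874/8340305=0.37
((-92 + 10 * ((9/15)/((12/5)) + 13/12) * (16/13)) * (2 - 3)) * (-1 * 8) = -23584/39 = -604.72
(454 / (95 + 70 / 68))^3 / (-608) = -114935537558 / 661307057875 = -0.17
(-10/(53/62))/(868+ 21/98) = -1736/128843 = -0.01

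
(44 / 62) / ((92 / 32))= 176 / 713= 0.25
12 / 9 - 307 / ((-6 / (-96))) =-14732 / 3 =-4910.67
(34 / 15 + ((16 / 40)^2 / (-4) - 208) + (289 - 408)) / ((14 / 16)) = -194864 / 525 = -371.17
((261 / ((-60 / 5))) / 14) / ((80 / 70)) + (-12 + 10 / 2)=-535 / 64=-8.36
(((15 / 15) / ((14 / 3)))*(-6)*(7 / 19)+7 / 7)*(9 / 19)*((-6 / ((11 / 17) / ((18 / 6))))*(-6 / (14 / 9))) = 743580 / 27797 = 26.75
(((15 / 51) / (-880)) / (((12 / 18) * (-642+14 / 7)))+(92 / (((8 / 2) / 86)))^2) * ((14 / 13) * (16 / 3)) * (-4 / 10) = -104887123066901 / 11668800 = -8988681.19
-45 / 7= -6.43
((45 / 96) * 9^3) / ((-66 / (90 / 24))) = -54675 / 2816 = -19.42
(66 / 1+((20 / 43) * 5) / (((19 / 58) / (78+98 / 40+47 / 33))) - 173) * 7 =3319.66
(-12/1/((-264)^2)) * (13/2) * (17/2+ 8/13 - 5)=-107/23232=-0.00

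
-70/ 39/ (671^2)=-70/ 17559399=-0.00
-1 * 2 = -2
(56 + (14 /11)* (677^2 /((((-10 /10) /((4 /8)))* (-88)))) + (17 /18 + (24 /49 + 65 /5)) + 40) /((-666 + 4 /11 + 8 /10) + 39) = -7310023375 /1335810168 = -5.47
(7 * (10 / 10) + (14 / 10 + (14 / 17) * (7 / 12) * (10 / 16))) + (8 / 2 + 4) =68137 / 4080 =16.70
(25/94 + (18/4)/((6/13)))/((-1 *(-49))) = 269/1316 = 0.20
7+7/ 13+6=176/ 13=13.54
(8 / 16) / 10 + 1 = 21 / 20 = 1.05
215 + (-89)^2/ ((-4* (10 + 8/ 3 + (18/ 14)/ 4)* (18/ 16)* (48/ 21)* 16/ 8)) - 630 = -5821309/ 13092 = -444.65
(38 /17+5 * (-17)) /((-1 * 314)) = 1407 /5338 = 0.26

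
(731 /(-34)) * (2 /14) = -43 /14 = -3.07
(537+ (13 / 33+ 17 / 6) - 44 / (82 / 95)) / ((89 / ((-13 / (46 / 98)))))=-281111285 / 1846394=-152.25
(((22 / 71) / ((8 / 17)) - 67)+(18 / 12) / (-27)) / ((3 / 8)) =-339422 / 1917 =-177.06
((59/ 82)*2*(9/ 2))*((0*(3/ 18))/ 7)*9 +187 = 187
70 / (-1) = -70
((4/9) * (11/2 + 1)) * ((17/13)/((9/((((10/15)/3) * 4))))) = 272/729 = 0.37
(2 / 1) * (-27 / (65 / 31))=-1674 / 65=-25.75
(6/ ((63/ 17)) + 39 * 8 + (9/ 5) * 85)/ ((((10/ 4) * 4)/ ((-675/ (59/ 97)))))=-42772635/ 826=-51782.85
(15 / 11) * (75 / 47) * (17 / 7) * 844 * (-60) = -968490000 / 3619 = -267612.60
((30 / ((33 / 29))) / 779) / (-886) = -145 / 3796067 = -0.00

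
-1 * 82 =-82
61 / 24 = 2.54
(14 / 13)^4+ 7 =238343 / 28561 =8.35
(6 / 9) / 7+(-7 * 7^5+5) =-2470522 / 21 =-117643.90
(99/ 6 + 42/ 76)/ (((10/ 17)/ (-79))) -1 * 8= -218326/ 95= -2298.17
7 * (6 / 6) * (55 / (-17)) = -385 / 17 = -22.65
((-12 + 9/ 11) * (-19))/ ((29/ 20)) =46740/ 319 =146.52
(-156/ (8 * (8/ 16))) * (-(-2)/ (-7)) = 78/ 7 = 11.14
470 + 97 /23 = 10907 /23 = 474.22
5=5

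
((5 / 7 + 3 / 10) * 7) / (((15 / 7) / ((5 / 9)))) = 497 / 270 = 1.84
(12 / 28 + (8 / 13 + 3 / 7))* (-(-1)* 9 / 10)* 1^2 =603 / 455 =1.33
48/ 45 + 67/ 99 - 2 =-127/ 495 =-0.26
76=76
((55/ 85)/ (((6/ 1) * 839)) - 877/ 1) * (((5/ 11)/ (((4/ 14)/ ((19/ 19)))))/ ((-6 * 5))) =525363265/ 11296296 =46.51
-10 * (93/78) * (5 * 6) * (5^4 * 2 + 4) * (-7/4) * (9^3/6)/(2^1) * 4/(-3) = -826558425/13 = -63581417.31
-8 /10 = -4 /5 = -0.80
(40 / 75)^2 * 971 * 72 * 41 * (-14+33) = 387281408 / 25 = 15491256.32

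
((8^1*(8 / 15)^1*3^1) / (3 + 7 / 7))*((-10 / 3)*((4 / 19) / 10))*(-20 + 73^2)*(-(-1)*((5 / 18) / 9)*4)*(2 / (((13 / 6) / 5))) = -13591040 / 20007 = -679.31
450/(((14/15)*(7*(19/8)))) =27000/931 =29.00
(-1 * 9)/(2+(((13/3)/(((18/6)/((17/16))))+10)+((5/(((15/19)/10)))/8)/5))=-1296/2177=-0.60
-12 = -12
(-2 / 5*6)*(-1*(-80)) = -192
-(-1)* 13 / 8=13 / 8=1.62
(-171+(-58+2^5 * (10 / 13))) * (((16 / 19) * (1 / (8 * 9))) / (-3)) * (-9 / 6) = -2657 / 2223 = -1.20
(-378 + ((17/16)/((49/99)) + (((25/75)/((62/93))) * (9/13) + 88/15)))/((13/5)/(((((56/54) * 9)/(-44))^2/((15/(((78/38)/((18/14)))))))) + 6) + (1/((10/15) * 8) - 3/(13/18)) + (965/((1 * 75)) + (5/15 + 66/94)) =12786219403/1380446964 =9.26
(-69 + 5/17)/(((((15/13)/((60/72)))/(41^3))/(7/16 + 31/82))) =-853468915/306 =-2789114.10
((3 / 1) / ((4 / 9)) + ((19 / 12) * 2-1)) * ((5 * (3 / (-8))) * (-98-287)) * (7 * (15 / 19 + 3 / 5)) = 9516045 / 152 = 62605.56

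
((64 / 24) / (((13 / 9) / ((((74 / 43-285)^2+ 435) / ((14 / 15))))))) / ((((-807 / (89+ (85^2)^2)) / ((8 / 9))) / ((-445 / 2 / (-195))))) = -10470169850.14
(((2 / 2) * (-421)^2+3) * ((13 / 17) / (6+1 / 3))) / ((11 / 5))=34562580 / 3553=9727.72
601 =601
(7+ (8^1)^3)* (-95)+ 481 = -48824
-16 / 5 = -3.20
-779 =-779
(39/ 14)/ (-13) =-3/ 14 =-0.21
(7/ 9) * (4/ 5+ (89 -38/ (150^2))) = 7071617/ 101250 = 69.84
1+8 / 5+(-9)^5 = -295232 / 5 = -59046.40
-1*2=-2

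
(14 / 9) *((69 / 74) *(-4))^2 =29624 / 1369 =21.64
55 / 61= 0.90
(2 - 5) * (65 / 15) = -13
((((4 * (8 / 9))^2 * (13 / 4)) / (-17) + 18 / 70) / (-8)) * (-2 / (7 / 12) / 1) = -104087 / 112455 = -0.93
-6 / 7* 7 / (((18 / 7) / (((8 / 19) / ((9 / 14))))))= -784 / 513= -1.53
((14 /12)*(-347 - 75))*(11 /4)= -16247 /12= -1353.92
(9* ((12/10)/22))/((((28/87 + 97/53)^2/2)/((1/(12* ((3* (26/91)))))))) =446487741/21662504380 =0.02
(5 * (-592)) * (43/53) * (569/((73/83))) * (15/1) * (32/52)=-721326307200/50297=-14341338.59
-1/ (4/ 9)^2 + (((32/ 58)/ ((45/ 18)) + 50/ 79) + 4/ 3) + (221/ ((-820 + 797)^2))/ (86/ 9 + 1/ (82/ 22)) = -20600826917/ 7271634000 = -2.83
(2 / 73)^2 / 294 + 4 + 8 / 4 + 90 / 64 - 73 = -1644278873 / 25067616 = -65.59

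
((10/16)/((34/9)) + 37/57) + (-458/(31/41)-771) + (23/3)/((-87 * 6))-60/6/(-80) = -1375.82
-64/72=-8/9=-0.89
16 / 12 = 4 / 3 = 1.33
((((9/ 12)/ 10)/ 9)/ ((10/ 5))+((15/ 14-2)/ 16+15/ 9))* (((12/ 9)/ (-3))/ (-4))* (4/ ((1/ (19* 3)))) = 102961/ 2520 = 40.86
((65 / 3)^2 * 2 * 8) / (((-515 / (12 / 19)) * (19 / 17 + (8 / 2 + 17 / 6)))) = -1838720 / 1587127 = -1.16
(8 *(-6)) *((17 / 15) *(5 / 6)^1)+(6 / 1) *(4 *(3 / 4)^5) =-15221 / 384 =-39.64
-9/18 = -1/2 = -0.50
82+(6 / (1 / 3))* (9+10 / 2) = 334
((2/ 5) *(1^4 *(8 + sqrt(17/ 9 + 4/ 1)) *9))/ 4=3 *sqrt(53)/ 10 + 36/ 5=9.38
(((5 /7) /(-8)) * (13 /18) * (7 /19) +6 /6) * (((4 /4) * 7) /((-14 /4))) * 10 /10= -2671 /1368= -1.95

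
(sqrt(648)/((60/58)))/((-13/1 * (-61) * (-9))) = -29 * sqrt(2)/11895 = -0.00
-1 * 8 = -8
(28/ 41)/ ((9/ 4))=112/ 369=0.30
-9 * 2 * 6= -108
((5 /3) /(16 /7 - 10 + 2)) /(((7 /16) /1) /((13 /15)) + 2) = -182 /1563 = -0.12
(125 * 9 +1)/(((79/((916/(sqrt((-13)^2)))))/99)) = 102110184/1027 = 99425.69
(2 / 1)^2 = 4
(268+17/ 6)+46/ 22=18013/ 66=272.92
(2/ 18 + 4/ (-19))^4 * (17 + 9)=2171546/ 855036081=0.00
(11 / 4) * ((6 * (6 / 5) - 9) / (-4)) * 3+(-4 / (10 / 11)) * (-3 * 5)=5577 / 80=69.71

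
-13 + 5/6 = -73/6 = -12.17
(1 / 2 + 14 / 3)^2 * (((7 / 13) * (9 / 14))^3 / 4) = 77841 / 281216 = 0.28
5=5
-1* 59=-59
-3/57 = -1/19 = -0.05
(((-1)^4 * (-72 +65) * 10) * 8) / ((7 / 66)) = -5280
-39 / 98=-0.40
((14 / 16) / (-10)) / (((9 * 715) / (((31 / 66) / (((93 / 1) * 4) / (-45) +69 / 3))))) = -217 / 500591520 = -0.00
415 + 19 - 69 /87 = 12563 /29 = 433.21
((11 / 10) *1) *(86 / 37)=473 / 185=2.56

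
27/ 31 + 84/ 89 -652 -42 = -1909739/ 2759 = -692.19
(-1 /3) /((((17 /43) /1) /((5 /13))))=-0.32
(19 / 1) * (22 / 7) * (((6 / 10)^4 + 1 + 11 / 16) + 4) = 12157739 / 35000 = 347.36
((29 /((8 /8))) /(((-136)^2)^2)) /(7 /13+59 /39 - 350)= -1131 /4642324357120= -0.00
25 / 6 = 4.17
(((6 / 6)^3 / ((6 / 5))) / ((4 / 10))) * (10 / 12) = 125 / 72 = 1.74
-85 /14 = -6.07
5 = 5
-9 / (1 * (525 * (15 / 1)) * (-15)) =1 / 13125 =0.00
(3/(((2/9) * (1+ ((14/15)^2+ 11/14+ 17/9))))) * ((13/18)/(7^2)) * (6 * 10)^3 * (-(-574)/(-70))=-863460000/11137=-77530.75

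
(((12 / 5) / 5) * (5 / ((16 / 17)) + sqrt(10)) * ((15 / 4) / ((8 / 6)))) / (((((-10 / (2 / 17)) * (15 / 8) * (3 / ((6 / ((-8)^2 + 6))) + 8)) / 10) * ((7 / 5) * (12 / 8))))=-3 / 602 - 24 * sqrt(10) / 25585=-0.01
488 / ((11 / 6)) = 2928 / 11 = 266.18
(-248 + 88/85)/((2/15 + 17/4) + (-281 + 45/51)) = 251904/281249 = 0.90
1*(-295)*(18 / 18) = -295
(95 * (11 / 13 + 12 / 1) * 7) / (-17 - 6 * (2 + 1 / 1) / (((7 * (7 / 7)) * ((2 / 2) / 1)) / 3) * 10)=-90.74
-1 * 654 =-654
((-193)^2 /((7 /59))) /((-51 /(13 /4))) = -28569983 /1428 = -20006.99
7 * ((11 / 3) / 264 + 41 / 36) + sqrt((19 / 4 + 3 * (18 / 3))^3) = 581 / 72 + 91 * sqrt(91) / 8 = 116.58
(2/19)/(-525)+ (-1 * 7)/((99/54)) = -418972/109725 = -3.82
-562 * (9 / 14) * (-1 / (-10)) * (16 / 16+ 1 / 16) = -42993 / 1120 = -38.39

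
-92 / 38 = -46 / 19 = -2.42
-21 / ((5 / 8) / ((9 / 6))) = -252 / 5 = -50.40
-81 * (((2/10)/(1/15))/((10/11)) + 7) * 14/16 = -58401/80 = -730.01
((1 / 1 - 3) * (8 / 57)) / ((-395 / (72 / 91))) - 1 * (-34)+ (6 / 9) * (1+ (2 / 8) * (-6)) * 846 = -169372456 / 682955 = -248.00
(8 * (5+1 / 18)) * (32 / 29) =11648 / 261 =44.63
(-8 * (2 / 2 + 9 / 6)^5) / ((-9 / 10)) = 15625 / 18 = 868.06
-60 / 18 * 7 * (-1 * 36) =840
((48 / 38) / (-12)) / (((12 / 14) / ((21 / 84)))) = -7 / 228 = -0.03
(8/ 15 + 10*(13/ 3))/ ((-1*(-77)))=94/ 165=0.57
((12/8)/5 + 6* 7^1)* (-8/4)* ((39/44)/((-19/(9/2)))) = 148473/8360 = 17.76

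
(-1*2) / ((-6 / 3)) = 1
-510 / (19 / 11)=-5610 / 19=-295.26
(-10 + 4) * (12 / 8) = -9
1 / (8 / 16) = 2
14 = 14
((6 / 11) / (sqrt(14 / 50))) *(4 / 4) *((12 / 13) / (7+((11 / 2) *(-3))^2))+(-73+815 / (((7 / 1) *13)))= -5828 / 91+1440 *sqrt(7) / 1118117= -64.04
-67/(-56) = 1.20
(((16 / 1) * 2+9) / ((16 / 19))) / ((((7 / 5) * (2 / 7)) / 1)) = 3895 / 32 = 121.72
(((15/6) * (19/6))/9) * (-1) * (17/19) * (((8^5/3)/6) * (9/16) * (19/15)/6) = -41344/243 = -170.14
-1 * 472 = -472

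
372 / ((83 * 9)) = 124 / 249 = 0.50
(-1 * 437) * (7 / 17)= -3059 / 17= -179.94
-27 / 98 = -0.28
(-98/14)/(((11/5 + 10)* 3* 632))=-35/115656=-0.00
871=871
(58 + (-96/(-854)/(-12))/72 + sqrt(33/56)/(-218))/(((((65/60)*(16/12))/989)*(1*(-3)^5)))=-440883343/2697786 + 989*sqrt(462)/2142504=-163.41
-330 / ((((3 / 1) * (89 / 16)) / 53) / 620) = -57833600 / 89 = -649815.73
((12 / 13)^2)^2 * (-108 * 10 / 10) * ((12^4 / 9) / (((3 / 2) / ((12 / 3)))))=-13759414272 / 28561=-481755.34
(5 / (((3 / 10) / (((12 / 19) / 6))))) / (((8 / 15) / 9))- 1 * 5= 24.61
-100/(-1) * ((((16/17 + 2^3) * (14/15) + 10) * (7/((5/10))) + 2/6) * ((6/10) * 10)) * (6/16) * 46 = 45248130/17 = 2661654.71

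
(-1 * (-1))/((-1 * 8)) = -1/8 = -0.12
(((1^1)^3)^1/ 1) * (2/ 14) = 1/ 7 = 0.14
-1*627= -627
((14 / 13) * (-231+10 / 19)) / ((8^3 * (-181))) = 30653 / 11444992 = 0.00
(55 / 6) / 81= 55 / 486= 0.11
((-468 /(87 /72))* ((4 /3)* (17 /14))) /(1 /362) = -46081152 /203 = -227000.75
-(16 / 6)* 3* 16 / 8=-16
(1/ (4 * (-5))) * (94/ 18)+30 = 5353/ 180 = 29.74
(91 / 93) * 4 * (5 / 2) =910 / 93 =9.78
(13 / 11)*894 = 11622 / 11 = 1056.55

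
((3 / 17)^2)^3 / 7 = 729 / 168962983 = 0.00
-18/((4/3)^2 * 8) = -81/64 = -1.27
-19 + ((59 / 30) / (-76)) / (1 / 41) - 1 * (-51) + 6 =84221 / 2280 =36.94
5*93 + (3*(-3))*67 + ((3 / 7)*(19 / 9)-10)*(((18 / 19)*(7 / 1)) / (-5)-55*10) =9728506 / 1995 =4876.44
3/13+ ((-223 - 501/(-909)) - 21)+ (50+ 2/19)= -14452756/74841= -193.11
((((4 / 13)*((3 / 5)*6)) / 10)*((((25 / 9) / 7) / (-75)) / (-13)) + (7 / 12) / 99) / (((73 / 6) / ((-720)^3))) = -173028648960 / 949949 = -182145.20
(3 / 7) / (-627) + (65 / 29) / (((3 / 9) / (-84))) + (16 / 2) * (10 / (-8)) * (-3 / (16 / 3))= -189802537 / 339416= -559.20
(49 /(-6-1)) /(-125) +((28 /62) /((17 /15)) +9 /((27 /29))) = 2000192 /197625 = 10.12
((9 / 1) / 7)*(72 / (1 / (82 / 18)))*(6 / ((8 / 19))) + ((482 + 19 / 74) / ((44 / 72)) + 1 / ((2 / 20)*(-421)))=6798.55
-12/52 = -3/13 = -0.23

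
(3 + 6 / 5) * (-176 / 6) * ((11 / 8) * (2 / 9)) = -1694 / 45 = -37.64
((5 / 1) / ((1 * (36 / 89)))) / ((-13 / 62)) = -13795 / 234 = -58.95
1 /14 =0.07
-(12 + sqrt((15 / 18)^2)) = -77 / 6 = -12.83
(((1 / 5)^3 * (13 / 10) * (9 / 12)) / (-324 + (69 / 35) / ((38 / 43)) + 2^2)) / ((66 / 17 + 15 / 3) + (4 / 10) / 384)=-0.00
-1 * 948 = -948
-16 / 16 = -1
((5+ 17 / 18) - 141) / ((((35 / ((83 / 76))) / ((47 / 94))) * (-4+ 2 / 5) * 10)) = 201773 / 3447360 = 0.06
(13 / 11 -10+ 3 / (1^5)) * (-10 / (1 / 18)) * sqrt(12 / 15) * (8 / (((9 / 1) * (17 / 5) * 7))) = 20480 * sqrt(5) / 1309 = 34.98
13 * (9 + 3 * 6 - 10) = 221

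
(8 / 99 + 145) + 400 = 53963 / 99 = 545.08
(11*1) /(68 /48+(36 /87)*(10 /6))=3828 /733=5.22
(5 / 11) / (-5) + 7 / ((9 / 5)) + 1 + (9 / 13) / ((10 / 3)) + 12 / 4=103033 / 12870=8.01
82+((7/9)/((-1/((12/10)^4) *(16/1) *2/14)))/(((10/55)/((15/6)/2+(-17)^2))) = -5222011/5000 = -1044.40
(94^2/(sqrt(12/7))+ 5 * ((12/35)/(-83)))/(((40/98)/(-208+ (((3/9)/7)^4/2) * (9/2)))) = 17978687/1708140 -39714919583 * sqrt(21)/52920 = -3439079.14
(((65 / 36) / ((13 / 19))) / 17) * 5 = 0.78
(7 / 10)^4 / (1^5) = 2401 / 10000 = 0.24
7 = 7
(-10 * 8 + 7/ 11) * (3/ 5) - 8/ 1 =-3059/ 55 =-55.62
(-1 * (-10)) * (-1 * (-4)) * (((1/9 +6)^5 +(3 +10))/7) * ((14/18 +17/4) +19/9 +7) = 2565624741080/3720087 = 689667.94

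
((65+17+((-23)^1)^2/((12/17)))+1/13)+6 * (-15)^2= 340313/156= 2181.49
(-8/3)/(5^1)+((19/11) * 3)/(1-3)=-1031/330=-3.12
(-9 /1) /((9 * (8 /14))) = -7 /4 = -1.75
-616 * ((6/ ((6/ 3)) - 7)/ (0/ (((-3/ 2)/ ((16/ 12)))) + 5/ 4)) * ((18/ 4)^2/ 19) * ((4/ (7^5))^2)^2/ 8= 912384/ 1082895042610448585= 0.00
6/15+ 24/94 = 154/235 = 0.66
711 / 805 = 0.88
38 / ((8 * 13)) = 19 / 52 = 0.37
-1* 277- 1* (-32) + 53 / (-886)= -217123 / 886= -245.06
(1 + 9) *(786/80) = 393/4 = 98.25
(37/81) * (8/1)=296/81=3.65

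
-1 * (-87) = 87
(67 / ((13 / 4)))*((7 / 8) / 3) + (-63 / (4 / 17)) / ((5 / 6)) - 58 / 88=-2710819 / 8580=-315.95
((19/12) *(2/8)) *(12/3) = 19/12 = 1.58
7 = 7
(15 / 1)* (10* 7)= 1050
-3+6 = 3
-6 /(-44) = 3 /22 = 0.14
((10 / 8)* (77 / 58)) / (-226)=-385 / 52432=-0.01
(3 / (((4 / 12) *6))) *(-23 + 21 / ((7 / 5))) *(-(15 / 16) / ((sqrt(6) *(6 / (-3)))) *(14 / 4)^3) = -5145 *sqrt(6) / 128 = -98.46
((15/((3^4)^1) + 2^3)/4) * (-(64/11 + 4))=-221/11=-20.09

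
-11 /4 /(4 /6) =-4.12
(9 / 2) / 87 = 3 / 58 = 0.05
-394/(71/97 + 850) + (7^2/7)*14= 8048840/82521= 97.54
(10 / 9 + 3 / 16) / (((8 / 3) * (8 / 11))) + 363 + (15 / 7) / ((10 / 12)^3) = 197499431 / 537600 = 367.37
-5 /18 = -0.28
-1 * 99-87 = -186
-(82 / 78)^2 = -1681 / 1521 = -1.11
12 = 12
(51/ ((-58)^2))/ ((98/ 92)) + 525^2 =22716462423/ 82418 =275625.01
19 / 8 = 2.38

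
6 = 6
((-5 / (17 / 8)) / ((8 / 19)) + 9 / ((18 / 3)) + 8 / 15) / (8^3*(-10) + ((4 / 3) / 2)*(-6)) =259 / 373320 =0.00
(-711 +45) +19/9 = -5975/9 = -663.89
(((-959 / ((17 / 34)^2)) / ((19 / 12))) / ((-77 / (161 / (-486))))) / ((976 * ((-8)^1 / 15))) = 110285 / 5507568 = 0.02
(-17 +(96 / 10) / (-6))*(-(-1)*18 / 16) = -837 / 40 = -20.92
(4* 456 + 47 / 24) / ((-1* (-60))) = 43823 / 1440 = 30.43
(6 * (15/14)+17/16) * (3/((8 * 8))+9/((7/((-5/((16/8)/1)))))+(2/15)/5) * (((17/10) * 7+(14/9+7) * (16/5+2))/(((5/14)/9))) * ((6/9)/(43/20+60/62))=-79596409069/11134080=-7148.90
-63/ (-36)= 7/ 4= 1.75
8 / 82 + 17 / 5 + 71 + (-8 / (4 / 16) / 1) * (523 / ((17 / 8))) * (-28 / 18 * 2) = 770853736 / 31365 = 24576.88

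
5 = 5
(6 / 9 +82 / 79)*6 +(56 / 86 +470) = 480.88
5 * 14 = 70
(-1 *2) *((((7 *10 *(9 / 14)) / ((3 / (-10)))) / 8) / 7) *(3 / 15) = 15 / 14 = 1.07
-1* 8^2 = -64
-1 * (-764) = 764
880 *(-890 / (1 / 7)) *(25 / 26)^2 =-856625000 / 169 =-5068786.98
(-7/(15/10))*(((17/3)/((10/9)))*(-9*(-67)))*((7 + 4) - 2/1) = -645813/5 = -129162.60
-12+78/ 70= -381/ 35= -10.89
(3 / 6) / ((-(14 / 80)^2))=-16.33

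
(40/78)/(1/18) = 9.23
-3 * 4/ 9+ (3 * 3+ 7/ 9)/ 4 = 1.11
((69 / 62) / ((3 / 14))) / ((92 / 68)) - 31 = -842 / 31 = -27.16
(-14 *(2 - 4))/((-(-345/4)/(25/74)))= 280/2553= 0.11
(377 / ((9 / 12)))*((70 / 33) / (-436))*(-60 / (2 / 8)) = 2111200 / 3597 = 586.93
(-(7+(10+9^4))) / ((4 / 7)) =-11511.50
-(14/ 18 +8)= -8.78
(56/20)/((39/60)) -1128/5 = -14384/65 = -221.29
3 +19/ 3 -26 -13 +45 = 46/ 3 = 15.33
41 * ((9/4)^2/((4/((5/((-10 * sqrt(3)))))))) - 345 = -345 - 1107 * sqrt(3)/128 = -359.98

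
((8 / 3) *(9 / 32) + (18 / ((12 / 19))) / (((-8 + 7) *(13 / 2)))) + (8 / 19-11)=-14.21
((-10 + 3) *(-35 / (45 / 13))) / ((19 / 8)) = 5096 / 171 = 29.80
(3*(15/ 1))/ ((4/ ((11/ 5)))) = 99/ 4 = 24.75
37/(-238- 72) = -37/310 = -0.12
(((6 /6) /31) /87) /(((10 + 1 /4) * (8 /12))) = 2 /36859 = 0.00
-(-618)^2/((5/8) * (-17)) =3055392/85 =35945.79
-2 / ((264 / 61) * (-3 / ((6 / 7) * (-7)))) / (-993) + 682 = 44696977 / 65538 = 682.00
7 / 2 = 3.50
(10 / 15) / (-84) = -1 / 126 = -0.01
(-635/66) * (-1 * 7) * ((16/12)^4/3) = 568960/8019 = 70.95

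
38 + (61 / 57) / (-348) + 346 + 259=12754487 / 19836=643.00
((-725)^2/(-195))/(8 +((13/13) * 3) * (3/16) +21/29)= -48778000/168051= -290.26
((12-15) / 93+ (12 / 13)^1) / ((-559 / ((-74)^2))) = -1965884 / 225277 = -8.73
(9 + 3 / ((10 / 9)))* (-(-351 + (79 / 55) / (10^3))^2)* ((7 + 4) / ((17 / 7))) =-305224899374501379 / 46750000000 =-6528874.85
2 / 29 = 0.07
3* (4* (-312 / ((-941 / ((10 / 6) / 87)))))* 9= 18720 / 27289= 0.69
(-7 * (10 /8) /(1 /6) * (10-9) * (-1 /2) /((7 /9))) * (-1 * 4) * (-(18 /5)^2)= 8748 /5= 1749.60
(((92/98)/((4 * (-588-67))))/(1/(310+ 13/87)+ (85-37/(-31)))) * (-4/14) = 19238879/16198632498545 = 0.00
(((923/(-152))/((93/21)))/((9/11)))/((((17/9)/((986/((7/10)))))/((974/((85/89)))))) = -12761782891/10013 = -1274521.41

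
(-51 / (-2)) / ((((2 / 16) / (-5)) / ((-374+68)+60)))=250920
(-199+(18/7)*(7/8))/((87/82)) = -32267/174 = -185.44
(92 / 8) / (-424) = -23 / 848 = -0.03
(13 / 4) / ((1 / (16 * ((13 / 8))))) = 169 / 2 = 84.50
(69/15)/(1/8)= 184/5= 36.80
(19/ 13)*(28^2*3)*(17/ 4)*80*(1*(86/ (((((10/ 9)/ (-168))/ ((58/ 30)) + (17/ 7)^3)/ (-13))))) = -467910623255040/ 5127947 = -91247164.46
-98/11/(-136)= 49/748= 0.07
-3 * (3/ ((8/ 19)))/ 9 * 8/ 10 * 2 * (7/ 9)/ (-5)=133/ 225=0.59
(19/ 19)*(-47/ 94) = -1/ 2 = -0.50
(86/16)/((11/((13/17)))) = 559/1496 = 0.37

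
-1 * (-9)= 9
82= 82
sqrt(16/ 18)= 2 *sqrt(2)/ 3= 0.94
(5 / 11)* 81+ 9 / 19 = 7794 / 209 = 37.29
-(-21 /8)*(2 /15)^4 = 0.00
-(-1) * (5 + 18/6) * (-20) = -160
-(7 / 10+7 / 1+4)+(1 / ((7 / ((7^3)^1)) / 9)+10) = 4393 / 10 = 439.30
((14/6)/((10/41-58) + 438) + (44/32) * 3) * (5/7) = 772853/261912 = 2.95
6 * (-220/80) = -33/2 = -16.50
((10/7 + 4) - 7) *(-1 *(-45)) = -495/7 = -70.71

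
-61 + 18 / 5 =-287 / 5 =-57.40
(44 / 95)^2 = 1936 / 9025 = 0.21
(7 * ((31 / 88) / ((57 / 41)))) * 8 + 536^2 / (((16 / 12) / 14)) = 1891422113 / 627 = 3016622.19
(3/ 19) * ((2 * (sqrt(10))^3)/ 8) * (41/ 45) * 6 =41 * sqrt(10)/ 19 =6.82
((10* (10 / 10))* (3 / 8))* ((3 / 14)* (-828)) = -9315 / 14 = -665.36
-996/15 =-332/5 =-66.40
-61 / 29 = -2.10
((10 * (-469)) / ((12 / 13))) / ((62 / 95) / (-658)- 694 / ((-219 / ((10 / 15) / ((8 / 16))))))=-208665099825 / 173487026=-1202.77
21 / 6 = 7 / 2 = 3.50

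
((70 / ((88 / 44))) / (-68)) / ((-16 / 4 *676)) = 0.00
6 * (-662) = -3972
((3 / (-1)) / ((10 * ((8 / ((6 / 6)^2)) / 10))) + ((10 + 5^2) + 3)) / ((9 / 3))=301 / 24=12.54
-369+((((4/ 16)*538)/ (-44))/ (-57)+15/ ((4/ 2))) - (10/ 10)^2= -1818031/ 5016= -362.45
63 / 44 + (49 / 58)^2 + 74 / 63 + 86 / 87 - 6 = -1.69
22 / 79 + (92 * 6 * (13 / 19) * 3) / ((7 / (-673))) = -1144576250 / 10507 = -108934.64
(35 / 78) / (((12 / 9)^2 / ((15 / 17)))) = 0.22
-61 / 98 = -0.62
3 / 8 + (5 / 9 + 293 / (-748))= 7255 / 13464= 0.54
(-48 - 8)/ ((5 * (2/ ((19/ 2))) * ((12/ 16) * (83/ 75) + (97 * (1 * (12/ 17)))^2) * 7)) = -219640/ 135513587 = -0.00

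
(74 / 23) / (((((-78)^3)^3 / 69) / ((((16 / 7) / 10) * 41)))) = -1517 / 77925254832603360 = -0.00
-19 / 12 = -1.58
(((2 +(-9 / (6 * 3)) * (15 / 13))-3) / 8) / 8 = -41 / 1664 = -0.02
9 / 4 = 2.25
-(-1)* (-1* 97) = -97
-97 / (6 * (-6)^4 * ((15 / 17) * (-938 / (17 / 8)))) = 0.00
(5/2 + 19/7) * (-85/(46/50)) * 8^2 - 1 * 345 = -5019545/161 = -31177.30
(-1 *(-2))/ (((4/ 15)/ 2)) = 15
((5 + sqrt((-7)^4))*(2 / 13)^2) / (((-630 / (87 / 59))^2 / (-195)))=-15138 / 11086985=-0.00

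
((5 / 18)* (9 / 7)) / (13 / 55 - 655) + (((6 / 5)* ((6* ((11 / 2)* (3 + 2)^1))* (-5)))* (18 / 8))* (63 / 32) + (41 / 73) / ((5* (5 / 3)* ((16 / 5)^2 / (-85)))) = -5165493904735 / 1177736448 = -4385.95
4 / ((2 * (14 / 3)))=3 / 7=0.43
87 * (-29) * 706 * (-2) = 3562476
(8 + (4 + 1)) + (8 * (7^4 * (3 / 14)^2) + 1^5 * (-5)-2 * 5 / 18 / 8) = 64075 / 72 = 889.93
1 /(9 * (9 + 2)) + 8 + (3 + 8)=19.01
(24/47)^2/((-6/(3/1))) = -288/2209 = -0.13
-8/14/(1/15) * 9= -540/7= -77.14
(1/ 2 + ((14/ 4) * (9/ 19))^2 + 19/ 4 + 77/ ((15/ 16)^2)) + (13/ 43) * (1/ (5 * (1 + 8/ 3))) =95.62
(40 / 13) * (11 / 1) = 440 / 13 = 33.85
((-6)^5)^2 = 60466176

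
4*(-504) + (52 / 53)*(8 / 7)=-747520 / 371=-2014.88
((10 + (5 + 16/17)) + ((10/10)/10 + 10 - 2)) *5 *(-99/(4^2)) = -404613/544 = -743.77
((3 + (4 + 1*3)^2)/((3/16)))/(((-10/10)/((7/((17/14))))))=-81536/51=-1598.75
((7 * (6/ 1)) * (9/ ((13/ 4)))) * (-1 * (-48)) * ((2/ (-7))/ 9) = -2304/ 13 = -177.23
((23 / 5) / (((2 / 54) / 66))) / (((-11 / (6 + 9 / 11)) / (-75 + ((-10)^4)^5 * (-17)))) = 95013000000000000004191750 / 11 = 8637545454545454545835614.00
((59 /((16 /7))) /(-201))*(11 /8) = -4543 /25728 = -0.18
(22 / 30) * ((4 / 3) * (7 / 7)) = 44 / 45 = 0.98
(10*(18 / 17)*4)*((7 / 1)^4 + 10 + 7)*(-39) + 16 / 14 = -475281944 / 119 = -3993965.92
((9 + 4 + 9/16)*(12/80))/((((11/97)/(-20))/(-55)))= 315735/16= 19733.44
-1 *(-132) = 132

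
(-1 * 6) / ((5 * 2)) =-3 / 5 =-0.60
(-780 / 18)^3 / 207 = -2197000 / 5589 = -393.09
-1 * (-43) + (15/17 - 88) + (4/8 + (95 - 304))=-8589/34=-252.62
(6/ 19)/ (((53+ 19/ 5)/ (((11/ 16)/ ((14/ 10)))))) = 825/ 302176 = 0.00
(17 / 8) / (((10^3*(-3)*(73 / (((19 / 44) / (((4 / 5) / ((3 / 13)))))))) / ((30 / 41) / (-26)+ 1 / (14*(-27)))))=2003569 / 53841589401600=0.00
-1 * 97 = -97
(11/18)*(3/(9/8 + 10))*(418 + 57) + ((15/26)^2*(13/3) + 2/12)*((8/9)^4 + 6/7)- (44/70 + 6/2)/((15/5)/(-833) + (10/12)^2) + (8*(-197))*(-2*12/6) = 210683226712484633/33025511863890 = 6379.41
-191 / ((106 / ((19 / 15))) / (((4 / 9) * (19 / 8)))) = -68951 / 28620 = -2.41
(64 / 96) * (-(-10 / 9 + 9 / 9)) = 2 / 27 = 0.07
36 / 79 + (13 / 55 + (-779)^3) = -2054008105948 / 4345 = -472729138.31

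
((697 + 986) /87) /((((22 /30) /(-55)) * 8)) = -42075 /232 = -181.36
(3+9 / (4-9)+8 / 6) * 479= 18202 / 15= 1213.47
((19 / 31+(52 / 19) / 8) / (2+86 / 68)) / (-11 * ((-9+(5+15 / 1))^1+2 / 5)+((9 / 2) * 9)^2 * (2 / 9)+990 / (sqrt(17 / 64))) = -287916250 / 14953516414471+561000000 * sqrt(17) / 14953516414471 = 0.00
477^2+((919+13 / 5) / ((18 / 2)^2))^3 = 20867797853 / 91125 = 229001.90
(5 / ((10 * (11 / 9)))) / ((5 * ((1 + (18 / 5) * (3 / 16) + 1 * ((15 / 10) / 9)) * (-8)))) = -27 / 4862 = -0.01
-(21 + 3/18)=-21.17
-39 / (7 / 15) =-585 / 7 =-83.57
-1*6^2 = -36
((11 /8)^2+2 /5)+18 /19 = 19687 /6080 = 3.24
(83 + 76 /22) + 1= 962 /11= 87.45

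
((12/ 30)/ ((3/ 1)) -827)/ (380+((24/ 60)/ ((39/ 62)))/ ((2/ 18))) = -161239/ 75216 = -2.14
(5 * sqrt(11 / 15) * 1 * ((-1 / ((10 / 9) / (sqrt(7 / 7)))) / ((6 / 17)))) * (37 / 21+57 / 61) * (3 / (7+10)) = -1727 * sqrt(165) / 4270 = -5.20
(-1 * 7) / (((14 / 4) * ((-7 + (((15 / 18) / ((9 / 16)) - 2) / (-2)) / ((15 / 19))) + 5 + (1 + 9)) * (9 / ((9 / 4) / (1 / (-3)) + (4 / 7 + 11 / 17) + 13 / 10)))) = 90639 / 802774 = 0.11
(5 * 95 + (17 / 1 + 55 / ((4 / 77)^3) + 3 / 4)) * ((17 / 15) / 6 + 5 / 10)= 270613.33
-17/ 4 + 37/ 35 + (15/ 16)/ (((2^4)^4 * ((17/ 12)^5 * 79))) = -12835688894121/ 4020126315520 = -3.19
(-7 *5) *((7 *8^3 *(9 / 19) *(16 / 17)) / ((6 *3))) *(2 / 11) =-2007040 / 3553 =-564.89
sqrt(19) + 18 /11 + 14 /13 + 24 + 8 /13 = sqrt(19) + 3908 /143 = 31.69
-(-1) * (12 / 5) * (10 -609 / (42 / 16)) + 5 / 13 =-34607 / 65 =-532.42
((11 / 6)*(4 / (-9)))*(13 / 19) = -0.56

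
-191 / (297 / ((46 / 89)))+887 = 23437285 / 26433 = 886.67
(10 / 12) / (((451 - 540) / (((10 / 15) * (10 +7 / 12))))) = -635 / 9612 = -0.07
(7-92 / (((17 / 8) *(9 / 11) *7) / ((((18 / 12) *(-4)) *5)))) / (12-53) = -83459 / 14637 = -5.70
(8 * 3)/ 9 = 8/ 3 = 2.67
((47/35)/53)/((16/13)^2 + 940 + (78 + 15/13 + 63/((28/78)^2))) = 31772/1892959925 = 0.00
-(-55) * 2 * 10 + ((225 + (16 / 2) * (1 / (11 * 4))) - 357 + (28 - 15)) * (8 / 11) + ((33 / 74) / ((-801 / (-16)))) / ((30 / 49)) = 18174262016 / 17930385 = 1013.60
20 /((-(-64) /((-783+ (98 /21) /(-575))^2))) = 1824360774721 /9522000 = 191594.28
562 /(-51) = -562 /51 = -11.02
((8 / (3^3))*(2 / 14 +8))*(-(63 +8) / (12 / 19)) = -51262 / 189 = -271.23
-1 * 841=-841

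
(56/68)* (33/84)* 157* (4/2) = 1727/17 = 101.59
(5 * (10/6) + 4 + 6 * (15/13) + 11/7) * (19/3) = 108034/819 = 131.91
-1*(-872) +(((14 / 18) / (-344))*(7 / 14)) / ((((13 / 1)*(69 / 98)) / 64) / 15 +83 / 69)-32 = 284283336400 / 338432919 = 840.00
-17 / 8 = -2.12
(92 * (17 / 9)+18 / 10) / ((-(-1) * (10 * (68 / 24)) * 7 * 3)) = 7901 / 26775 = 0.30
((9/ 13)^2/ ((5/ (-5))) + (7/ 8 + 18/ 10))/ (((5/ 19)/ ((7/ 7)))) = 282017/ 33800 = 8.34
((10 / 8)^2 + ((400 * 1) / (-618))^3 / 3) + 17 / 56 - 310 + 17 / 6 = -3027407766449 / 9913219344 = -305.39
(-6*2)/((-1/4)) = 48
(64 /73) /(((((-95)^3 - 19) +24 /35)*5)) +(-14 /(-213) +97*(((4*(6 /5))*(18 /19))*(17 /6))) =3077897034960134 /2462644374485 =1249.83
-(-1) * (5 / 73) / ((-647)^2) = 5 / 30558457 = 0.00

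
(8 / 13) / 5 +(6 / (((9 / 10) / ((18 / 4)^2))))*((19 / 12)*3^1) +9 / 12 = 41738 / 65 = 642.12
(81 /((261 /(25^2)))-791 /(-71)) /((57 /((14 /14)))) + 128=15444778 /117363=131.60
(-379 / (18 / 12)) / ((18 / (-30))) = 3790 / 9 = 421.11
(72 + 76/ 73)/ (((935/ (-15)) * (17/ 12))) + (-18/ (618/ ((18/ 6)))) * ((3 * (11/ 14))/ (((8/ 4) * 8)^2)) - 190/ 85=-262421558779/ 85667997184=-3.06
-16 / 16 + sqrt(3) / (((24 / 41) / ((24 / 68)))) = -1 + 41 *sqrt(3) / 68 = 0.04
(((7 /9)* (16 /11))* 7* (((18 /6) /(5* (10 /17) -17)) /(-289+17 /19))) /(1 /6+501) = 2128 /181824269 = 0.00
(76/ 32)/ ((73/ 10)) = 95/ 292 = 0.33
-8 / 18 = -0.44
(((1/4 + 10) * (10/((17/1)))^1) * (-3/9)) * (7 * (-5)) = 7175/102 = 70.34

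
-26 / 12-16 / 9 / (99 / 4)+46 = 43.76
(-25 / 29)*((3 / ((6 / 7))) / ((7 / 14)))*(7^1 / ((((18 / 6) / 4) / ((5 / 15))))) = -4900 / 261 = -18.77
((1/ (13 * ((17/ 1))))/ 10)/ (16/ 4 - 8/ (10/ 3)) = 1/ 3536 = 0.00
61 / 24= 2.54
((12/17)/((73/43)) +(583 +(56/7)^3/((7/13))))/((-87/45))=-199923435/251923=-793.59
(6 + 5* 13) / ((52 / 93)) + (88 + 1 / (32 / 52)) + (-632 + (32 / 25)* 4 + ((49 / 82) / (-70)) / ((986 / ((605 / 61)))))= -328812484321 / 801445450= -410.27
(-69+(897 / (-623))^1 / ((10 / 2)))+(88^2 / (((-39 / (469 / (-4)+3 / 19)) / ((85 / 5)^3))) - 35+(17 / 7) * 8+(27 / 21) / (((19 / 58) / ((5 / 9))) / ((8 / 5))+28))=495801565465149727 / 4340433435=114228584.06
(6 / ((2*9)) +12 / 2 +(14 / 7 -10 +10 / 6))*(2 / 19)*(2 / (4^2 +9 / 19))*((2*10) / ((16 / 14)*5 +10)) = 0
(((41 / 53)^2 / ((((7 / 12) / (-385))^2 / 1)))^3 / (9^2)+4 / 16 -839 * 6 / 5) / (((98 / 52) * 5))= 1260245289027100021959457313 / 54302684766050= 23207789715307.12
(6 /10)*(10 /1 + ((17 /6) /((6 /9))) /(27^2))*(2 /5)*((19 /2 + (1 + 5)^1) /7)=904487 /170100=5.32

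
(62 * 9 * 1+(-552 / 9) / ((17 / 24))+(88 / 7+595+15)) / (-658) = -65092 / 39151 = -1.66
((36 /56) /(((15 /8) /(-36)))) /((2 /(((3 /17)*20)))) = -2592 /119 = -21.78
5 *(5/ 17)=25/ 17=1.47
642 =642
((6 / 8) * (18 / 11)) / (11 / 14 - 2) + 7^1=5.99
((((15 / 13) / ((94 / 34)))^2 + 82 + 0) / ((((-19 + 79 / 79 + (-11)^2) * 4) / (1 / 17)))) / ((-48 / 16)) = -30677347 / 7844220852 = -0.00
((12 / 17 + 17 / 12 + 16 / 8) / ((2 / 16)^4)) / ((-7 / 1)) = -861184 / 357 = -2412.28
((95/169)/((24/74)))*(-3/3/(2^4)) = -3515/32448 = -0.11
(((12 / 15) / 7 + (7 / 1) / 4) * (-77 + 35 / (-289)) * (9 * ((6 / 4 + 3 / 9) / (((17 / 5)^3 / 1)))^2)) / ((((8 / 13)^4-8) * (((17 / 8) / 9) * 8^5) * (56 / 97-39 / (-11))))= 5386532863425553125 / 479470146658477304938496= 0.00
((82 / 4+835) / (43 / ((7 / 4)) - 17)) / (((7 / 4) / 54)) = 184788 / 53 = 3486.57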